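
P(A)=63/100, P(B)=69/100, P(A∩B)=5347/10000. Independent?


P(A)×P(B) = 4347/10000
P(A∩B) = 5347/10000
Not equal → NOT independent

No, not independent


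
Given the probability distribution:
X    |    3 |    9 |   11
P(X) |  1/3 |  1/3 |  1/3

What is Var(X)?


E[X] = 23/3
E[X²] = 211/3
Var(X) = E[X²] - (E[X])² = 211/3 - 529/9 = 104/9

Var(X) = 104/9 ≈ 11.5556


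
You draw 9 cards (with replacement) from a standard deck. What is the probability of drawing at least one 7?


P(not a 7) = 48/52 = 12/13
P(none in 9 draws) = (12/13)^9 = 5159780352/10604499373
P(≥1 7) = 1 - 5159780352/10604499373 = 5444719021/10604499373

P = 5444719021/10604499373 ≈ 51.34%


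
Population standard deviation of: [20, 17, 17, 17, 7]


Mean = 78/5
  (20-78/5)²=484/25
  (17-78/5)²=49/25
  (17-78/5)²=49/25
  (17-78/5)²=49/25
  (7-78/5)²=1849/25
Σ(x-μ)² = 496/5
σ² = (496/5)/5 = 496/25

σ = √(496/25) ≈ 4.4542


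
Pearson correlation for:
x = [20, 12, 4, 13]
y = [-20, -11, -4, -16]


n=4, Σx=49, Σy=-51, Σxy=-756, Σx²=729, Σy²=793
r = (4×(-756) - 49×(-51))/√((4×729 - 49²)(4×793 - (-51)²))
= -525/√(515×571) = -525/√294065 ≈ -525/542.2776 ≈ -0.9681

r ≈ -0.9681


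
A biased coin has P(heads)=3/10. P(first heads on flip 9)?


Geometric: P(X=9) = (1-p)^(k-1)×p = (7/10)^8×3/10 = 17294403/1000000000

P(X=9) = 17294403/1000000000 ≈ 1.73%


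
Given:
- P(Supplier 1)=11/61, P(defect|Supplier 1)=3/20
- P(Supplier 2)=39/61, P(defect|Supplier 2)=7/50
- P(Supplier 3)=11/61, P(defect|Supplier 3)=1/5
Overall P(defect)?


P(B) = Σ P(B|Aᵢ)×P(Aᵢ)
  3/20×11/61 = 33/1220
  7/50×39/61 = 273/3050
  1/5×11/61 = 11/305
Sum = 931/6100

P(defect) = 931/6100 ≈ 15.26%


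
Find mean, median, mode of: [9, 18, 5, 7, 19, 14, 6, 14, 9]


Sorted: [5, 6, 7, 9, 9, 14, 14, 18, 19]
Mean = 101/9
Median = 9
Freq: {9: 2, 18: 1, 5: 1, 7: 1, 19: 1, 14: 2, 6: 1}
Mode: [9, 14]

Mean=101/9, Median=9, Mode=[9, 14]


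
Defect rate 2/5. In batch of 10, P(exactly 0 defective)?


Binomial: P(X=0) = C(10,0)×p^0×(1-p)^10
= 1 × 1 × 59049/9765625 = 59049/9765625

P(X=0) = 59049/9765625 ≈ 0.60%


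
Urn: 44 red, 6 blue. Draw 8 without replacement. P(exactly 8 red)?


Hypergeometric: C(44,8)×C(6,0)/C(50,8)
= 177232627×1/536878650 = 374699/1135050

P(X=8) = 374699/1135050 ≈ 33.01%


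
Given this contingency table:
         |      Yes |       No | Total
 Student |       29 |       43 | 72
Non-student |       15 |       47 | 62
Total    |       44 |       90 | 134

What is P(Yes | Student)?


P(Yes | Student) = 29/(29+43) = 29/72

P(Yes|Student) = 29/72 ≈ 40.28%


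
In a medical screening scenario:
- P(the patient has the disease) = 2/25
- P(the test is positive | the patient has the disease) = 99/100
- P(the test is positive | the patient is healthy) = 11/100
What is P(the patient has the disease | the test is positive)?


Using Bayes' theorem:
P(A|B) = P(B|A)·P(A) / P(B)

P(the test is positive) = 99/100 × 2/25 + 11/100 × 23/25
= 99/1250 + 253/2500 = 451/2500

P(the patient has the disease|the test is positive) = (99/1250) / (451/2500) = 18/41

P(the patient has the disease|the test is positive) = 18/41 ≈ 43.90%


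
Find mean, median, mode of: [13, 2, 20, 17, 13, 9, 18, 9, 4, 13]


Sorted: [2, 4, 9, 9, 13, 13, 13, 17, 18, 20]
Mean = 118/10 = 59/5
Median = 13
Freq: {13: 3, 2: 1, 20: 1, 17: 1, 9: 2, 18: 1, 4: 1}
Mode: [13]

Mean=59/5, Median=13, Mode=13


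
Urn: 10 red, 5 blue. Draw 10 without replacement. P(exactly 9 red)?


Hypergeometric: C(10,9)×C(5,1)/C(15,10)
= 10×5/3003 = 50/3003

P(X=9) = 50/3003 ≈ 1.67%


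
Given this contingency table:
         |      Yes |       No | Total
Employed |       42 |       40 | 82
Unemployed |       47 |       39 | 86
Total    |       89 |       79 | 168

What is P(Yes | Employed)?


P(Yes | Employed) = 42/(42+40) = 42/82 = 21/41

P(Yes|Employed) = 21/41 ≈ 51.22%


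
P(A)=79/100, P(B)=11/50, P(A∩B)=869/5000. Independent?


P(A)×P(B) = 869/5000
P(A∩B) = 869/5000
Equal ✓ → Independent

Yes, independent


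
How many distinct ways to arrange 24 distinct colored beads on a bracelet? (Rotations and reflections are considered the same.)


Free circular arrangements: rotations and reflections both identified.
(n-1)!/2 = 23!/2 = 25852016738884976640000/2 = 12926008369442488320000

12926008369442488320000


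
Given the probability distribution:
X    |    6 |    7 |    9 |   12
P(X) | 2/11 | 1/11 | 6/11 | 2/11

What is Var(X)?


E[X] = 97/11
E[X²] = 895/11
Var(X) = E[X²] - (E[X])² = 895/11 - 9409/121 = 436/121

Var(X) = 436/121 ≈ 3.6033


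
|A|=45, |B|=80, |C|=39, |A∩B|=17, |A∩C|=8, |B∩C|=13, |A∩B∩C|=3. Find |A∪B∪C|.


|A∪B∪C| = 45+80+39-17-8-13+3 = 129

|A∪B∪C| = 129


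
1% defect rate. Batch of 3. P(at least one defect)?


P(all good) = (99/100)^3 = 970299/1000000
P(≥1 defect) = 29701/1000000

P = 29701/1000000 ≈ 2.97%


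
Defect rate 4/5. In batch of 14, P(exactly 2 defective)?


Binomial: P(X=2) = C(14,2)×p^2×(1-p)^12
= 91 × 16/25 × 1/244140625 = 1456/6103515625

P(X=2) = 1456/6103515625 ≈ 0.00%


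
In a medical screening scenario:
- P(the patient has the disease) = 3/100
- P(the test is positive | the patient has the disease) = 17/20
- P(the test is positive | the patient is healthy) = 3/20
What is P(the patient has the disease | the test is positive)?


Using Bayes' theorem:
P(A|B) = P(B|A)·P(A) / P(B)

P(the test is positive) = 17/20 × 3/100 + 3/20 × 97/100
= 51/2000 + 291/2000 = 171/1000

P(the patient has the disease|the test is positive) = (51/2000) / (171/1000) = 17/114

P(the patient has the disease|the test is positive) = 17/114 ≈ 14.91%


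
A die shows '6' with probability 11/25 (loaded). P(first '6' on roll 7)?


Geometric: P(X=7) = (1-p)^(k-1)×p = (14/25)^6×11/25 = 82824896/6103515625

P(X=7) = 82824896/6103515625 ≈ 1.36%


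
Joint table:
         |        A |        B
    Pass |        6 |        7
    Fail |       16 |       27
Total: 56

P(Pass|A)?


P(Pass|A) = 6/(6+16) = 6/22 = 3/11

P = 3/11 ≈ 27.27%


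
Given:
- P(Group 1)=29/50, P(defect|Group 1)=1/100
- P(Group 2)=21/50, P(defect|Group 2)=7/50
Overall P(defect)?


P(B) = Σ P(B|Aᵢ)×P(Aᵢ)
  1/100×29/50 = 29/5000
  7/50×21/50 = 147/2500
Sum = 323/5000

P(defect) = 323/5000 ≈ 6.46%


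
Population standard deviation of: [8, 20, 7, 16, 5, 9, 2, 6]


Mean = 73/8
  (8-73/8)²=81/64
  (20-73/8)²=7569/64
  (7-73/8)²=289/64
  (16-73/8)²=3025/64
  (5-73/8)²=1089/64
  (9-73/8)²=1/64
  (2-73/8)²=3249/64
  (6-73/8)²=625/64
Σ(x-μ)² = 1991/8
σ² = (1991/8)/8 = 1991/64

σ = √(1991/64) ≈ 5.5776


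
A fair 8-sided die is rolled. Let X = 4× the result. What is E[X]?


E[die] = (1+8)/2 = 9/2
E[X] = 4 × 9/2 = 18

E[X] = 18


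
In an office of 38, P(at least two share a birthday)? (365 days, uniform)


P(all different) = Π(365-i)/365 for i=0..37
= 0.135932
P(match) = 1 - 0.135932 = 0.864068

P ≈ 0.8641 ≈ 86.41%


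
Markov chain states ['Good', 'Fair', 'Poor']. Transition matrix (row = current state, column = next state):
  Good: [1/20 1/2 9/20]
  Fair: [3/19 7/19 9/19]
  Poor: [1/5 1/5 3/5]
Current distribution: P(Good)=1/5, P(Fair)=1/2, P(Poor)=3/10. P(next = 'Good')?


P(next=Good) = Σᵢ P(now=i)×P(i→Good)
= 1/5×1/20 + 1/2×3/19 + 3/10×1/5
= 1/100 + 3/38 + 3/50 = 283/1900

P = 283/1900 ≈ 0.1489


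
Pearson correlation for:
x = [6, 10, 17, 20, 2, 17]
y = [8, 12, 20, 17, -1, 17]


n=6, Σx=72, Σy=73, Σxy=1135, Σx²=1118, Σy²=1187
r = (6×1135 - 72×73)/√((6×1118 - 72²)(6×1187 - 73²))
= 1554/√(1524×1793) = 1554/√2732532 ≈ 1554/1653.0372 ≈ 0.9401

r ≈ 0.9401


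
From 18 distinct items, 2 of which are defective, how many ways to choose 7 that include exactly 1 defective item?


Choose 1 of the 2 defective items and 6 of the other 16 items:
C(2,1)×C(16,6) = 2×8008 = 16016

16016


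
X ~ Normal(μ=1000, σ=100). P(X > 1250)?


z = (1250-1000)/100 = 2.5
P(X > 1250) = 1 - P(Z ≤ 2.5) = 1 - 0.9938 = 0.0062

P(X > 1250) ≈ 0.0062


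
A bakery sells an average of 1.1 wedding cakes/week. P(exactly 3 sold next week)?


Poisson(λ=1.1): P(X=3) = e^(-λ)×λ^k/k!
= e^(-1.1) × 1.1^3 / 3!
≈ 0.3328710837 × 1.331 / 6 ≈ 0.073842

P(X=3) ≈ 0.073842 ≈ 7.38%


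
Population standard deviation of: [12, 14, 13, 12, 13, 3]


Mean = 67/6
  (12-67/6)²=25/36
  (14-67/6)²=289/36
  (13-67/6)²=121/36
  (12-67/6)²=25/36
  (13-67/6)²=121/36
  (3-67/6)²=2401/36
Σ(x-μ)² = 497/6
σ² = (497/6)/6 = 497/36

σ = √(497/36) ≈ 3.7156


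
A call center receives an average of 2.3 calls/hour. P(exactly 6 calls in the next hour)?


Poisson(λ=2.3): P(X=6) = e^(-λ)×λ^k/k!
= e^(-2.3) × 2.3^6 / 6!
≈ 0.1002588437 × 148.035889 / 720 ≈ 0.020614

P(X=6) ≈ 0.020614 ≈ 2.06%


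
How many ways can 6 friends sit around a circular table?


Circular arrangements of 6 distinct objects: fix one position to break rotational symmetry.
(n-1)! = 5! = 120

120


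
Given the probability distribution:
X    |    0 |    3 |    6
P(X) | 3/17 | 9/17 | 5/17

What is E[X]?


E[X] = Σ x·P(X=x)
= (0)×(3/17) + (3)×(9/17) + (6)×(5/17)
= 57/17

E[X] = 57/17


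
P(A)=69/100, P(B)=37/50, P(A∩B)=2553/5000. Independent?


P(A)×P(B) = 2553/5000
P(A∩B) = 2553/5000
Equal ✓ → Independent

Yes, independent


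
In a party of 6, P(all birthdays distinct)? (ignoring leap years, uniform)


P(all different) = Π(365-i)/365 for i=0..5
= (365/365)×(364/365)×...×(360/365)
= 0.959538

P ≈ 0.9595 ≈ 95.95%


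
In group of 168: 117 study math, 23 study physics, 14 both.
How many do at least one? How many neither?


|A∪B| = 117+23-14 = 126
Neither = 168-126 = 42

At least one: 126; Neither: 42


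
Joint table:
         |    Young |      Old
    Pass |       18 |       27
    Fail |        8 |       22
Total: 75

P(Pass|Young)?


P(Pass|Young) = 18/(18+8) = 18/26 = 9/13

P = 9/13 ≈ 69.23%


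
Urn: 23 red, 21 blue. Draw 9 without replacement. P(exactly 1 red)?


Hypergeometric: C(23,1)×C(21,8)/C(44,9)
= 23×203490/708930508 = 123165/18656066

P(X=1) = 123165/18656066 ≈ 0.66%


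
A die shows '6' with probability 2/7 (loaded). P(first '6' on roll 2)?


Geometric: P(X=2) = (1-p)^(k-1)×p = (5/7)^1×2/7 = 10/49

P(X=2) = 10/49 ≈ 20.41%


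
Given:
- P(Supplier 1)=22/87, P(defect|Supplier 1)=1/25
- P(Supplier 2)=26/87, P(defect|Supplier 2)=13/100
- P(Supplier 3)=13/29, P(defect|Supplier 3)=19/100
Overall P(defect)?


P(B) = Σ P(B|Aᵢ)×P(Aᵢ)
  1/25×22/87 = 22/2175
  13/100×26/87 = 169/4350
  19/100×13/29 = 247/2900
Sum = 389/2900

P(defect) = 389/2900 ≈ 13.41%


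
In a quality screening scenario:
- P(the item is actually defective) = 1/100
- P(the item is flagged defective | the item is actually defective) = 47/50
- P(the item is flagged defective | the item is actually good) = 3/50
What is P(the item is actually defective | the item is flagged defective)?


Using Bayes' theorem:
P(A|B) = P(B|A)·P(A) / P(B)

P(the item is flagged defective) = 47/50 × 1/100 + 3/50 × 99/100
= 47/5000 + 297/5000 = 43/625

P(the item is actually defective|the item is flagged defective) = (47/5000) / (43/625) = 47/344

P(the item is actually defective|the item is flagged defective) = 47/344 ≈ 13.66%


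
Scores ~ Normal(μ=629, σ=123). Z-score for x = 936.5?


z = (x - μ)/σ = (936.5 - 629)/123 = 2.5

z = 2.5


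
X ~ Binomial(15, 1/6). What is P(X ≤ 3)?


P(X ≤ 3) = Σ P(X=i) for i=0..3
P(X=0) = 30517578125/470184984576
P(X=1) = 30517578125/156728328192
P(X=2) = 42724609375/156728328192
P(X=3) = 111083984375/470184984576
Sum = 45166015625/58773123072

P(X ≤ 3) = 45166015625/58773123072 ≈ 76.85%


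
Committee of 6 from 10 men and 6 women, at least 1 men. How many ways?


Count by #men:
  1M,5W: C(10,1)×C(6,5)=60
  2M,4W: C(10,2)×C(6,4)=675
  3M,3W: C(10,3)×C(6,3)=2400
  4M,2W: C(10,4)×C(6,2)=3150
  5M,1W: C(10,5)×C(6,1)=1512
  6M,0W: C(10,6)×C(6,0)=210
Total = 8007

8007


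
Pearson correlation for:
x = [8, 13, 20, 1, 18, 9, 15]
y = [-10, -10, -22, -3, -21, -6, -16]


n=7, Σx=84, Σy=-88, Σxy=-1325, Σx²=1264, Σy²=1426
r = (7×(-1325) - 84×(-88))/√((7×1264 - 84²)(7×1426 - (-88)²))
= -1883/√(1792×2238) = -1883/√4010496 ≈ -1883/2002.6223 ≈ -0.9403

r ≈ -0.9403


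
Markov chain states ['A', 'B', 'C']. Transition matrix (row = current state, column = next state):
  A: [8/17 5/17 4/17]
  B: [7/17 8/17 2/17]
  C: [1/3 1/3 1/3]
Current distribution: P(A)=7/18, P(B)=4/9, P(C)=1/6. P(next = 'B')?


P(next=B) = Σᵢ P(now=i)×P(i→B)
= 7/18×5/17 + 4/9×8/17 + 1/6×1/3
= 35/306 + 32/153 + 1/18 = 58/153

P = 58/153 ≈ 0.3791


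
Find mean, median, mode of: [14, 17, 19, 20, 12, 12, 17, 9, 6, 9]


Sorted: [6, 9, 9, 12, 12, 14, 17, 17, 19, 20]
Mean = 135/10 = 27/2
Median = 13
Freq: {14: 1, 17: 2, 19: 1, 20: 1, 12: 2, 9: 2, 6: 1}
Mode: [9, 12, 17]

Mean=27/2, Median=13, Mode=[9, 12, 17]


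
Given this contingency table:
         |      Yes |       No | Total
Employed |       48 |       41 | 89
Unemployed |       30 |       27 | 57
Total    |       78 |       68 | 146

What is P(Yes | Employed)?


P(Yes | Employed) = 48/(48+41) = 48/89

P(Yes|Employed) = 48/89 ≈ 53.93%


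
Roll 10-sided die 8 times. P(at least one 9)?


P(no 9)^8 = (9/10)^8 = 43046721/100000000
P(≥1) = 1 - 43046721/100000000 = 56953279/100000000

P = 56953279/100000000 ≈ 56.95%


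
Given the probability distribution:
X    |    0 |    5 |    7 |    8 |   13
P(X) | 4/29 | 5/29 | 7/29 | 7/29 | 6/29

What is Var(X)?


E[X] = 208/29
E[X²] = 1930/29
Var(X) = E[X²] - (E[X])² = 1930/29 - 43264/841 = 12706/841

Var(X) = 12706/841 ≈ 15.1082


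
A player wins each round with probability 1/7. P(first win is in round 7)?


Geometric: P(X=7) = (1-p)^(k-1)×p = (6/7)^6×1/7 = 46656/823543

P(X=7) = 46656/823543 ≈ 5.67%


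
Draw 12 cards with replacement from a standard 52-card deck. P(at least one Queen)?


P(not a Queen) = 48/52 = 12/13
P(none in 12 draws) = (12/13)^12 = 8916100448256/23298085122481
P(≥1 Queen) = 1 - 8916100448256/23298085122481 = 14381984674225/23298085122481

P = 14381984674225/23298085122481 ≈ 61.73%


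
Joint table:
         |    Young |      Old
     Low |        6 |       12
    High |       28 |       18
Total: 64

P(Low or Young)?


P(Low∨Young) = P(Low) + P(Young) - P(Low∧Young)
= (18 + 34 - 6)/64 = 46/64 = 23/32

P = 23/32 ≈ 71.88%


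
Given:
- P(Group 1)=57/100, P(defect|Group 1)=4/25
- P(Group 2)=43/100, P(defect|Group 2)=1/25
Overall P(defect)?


P(B) = Σ P(B|Aᵢ)×P(Aᵢ)
  4/25×57/100 = 57/625
  1/25×43/100 = 43/2500
Sum = 271/2500

P(defect) = 271/2500 ≈ 10.84%


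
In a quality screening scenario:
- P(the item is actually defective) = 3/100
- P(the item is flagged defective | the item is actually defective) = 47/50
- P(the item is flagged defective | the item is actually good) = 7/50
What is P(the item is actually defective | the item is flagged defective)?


Using Bayes' theorem:
P(A|B) = P(B|A)·P(A) / P(B)

P(the item is flagged defective) = 47/50 × 3/100 + 7/50 × 97/100
= 141/5000 + 679/5000 = 41/250

P(the item is actually defective|the item is flagged defective) = (141/5000) / (41/250) = 141/820

P(the item is actually defective|the item is flagged defective) = 141/820 ≈ 17.20%


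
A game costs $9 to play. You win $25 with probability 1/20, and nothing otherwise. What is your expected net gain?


E[gain] = (25-9)×1/20 + (-9)×19/20
= 4/5 - 171/20 = -31/4

Expected net gain = $-31/4 ≈ $-7.75


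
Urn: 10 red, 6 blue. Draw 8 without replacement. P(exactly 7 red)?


Hypergeometric: C(10,7)×C(6,1)/C(16,8)
= 120×6/12870 = 8/143

P(X=7) = 8/143 ≈ 5.59%


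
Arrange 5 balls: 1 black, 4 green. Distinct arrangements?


5!/(1!×4!) = 5

5


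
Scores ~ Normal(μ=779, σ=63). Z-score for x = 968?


z = (x - μ)/σ = (968 - 779)/63 = 3.0

z = 3.0


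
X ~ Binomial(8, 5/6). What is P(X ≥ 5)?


P(X ≥ 5) = Σ P(X=i) for i=5..8
P(X=5) = 21875/209952
P(X=6) = 109375/419904
P(X=7) = 78125/209952
P(X=8) = 390625/1679616
Sum = 1628125/1679616

P(X ≥ 5) = 1628125/1679616 ≈ 96.93%


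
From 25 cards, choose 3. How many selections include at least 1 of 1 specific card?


Complement: C(25,3) - C(24,3) = 2300 - 2024 = 276

276


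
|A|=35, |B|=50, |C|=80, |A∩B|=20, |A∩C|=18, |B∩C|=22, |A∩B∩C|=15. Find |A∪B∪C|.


|A∪B∪C| = 35+50+80-20-18-22+15 = 120

|A∪B∪C| = 120


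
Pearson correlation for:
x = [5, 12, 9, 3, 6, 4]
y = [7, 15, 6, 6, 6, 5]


n=6, Σx=39, Σy=45, Σxy=343, Σx²=311, Σy²=407
r = (6×343 - 39×45)/√((6×311 - 39²)(6×407 - 45²))
= 303/√(345×417) = 303/√143865 ≈ 303/379.2954 ≈ 0.7988

r ≈ 0.7988


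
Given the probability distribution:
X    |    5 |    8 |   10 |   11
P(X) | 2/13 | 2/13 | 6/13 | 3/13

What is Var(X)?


E[X] = 119/13
E[X²] = 1141/13
Var(X) = E[X²] - (E[X])² = 1141/13 - 14161/169 = 672/169

Var(X) = 672/169 ≈ 3.9763


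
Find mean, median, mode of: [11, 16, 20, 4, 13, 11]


Sorted: [4, 11, 11, 13, 16, 20]
Mean = 75/6 = 25/2
Median = 12
Freq: {11: 2, 16: 1, 20: 1, 4: 1, 13: 1}
Mode: [11]

Mean=25/2, Median=12, Mode=11


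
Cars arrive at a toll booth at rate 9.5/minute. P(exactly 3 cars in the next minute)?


Poisson(λ=9.5): P(X=3) = e^(-λ)×λ^k/k!
= e^(-9.5) × 9.5^3 / 3!
≈ 7.485182989e-05 × 857.375 / 6 ≈ 0.010696

P(X=3) ≈ 0.010696 ≈ 1.07%


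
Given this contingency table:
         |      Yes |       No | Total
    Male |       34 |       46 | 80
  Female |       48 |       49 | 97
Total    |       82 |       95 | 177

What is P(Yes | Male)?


P(Yes | Male) = 34/(34+46) = 34/80 = 17/40

P(Yes|Male) = 17/40 ≈ 42.50%


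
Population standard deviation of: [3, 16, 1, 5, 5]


Mean = 30/5 = 6
  (3-6)²=9
  (16-6)²=100
  (1-6)²=25
  (5-6)²=1
  (5-6)²=1
Σ(x-μ)² = 136
σ² = 136/5

σ = √(136/5) ≈ 5.2154


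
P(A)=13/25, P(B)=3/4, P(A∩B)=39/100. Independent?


P(A)×P(B) = 39/100
P(A∩B) = 39/100
Equal ✓ → Independent

Yes, independent


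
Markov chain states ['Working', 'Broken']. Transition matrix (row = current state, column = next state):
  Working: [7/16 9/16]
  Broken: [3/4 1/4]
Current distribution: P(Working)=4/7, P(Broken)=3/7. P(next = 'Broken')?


P(next=Broken) = Σᵢ P(now=i)×P(i→Broken)
= 4/7×9/16 + 3/7×1/4
= 9/28 + 3/28 = 3/7

P = 3/7 ≈ 0.4286


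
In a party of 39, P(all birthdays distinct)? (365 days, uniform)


P(all different) = Π(365-i)/365 for i=0..38
= (365/365)×(364/365)×...×(327/365)
= 0.121780

P ≈ 0.1218 ≈ 12.18%


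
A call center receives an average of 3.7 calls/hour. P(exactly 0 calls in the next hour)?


Poisson(λ=3.7): P(X=0) = e^(-λ)×λ^k/k!
= e^(-3.7) × 3.7^0 / 0!
≈ 0.02472352647 × 1 / 1 ≈ 0.024724

P(X=0) ≈ 0.024724 ≈ 2.47%


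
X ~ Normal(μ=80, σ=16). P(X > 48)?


z = (48-80)/16 = -2.0
P(X > 48) = 1 - P(Z ≤ -2.0) = 1 - 0.0228 = 0.9772

P(X > 48) ≈ 0.9772


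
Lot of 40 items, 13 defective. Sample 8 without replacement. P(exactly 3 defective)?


Hypergeometric: C(13,3)×C(27,5)/C(40,8)
= 286×80730/76904685 = 3588/11951

P(X=3) = 3588/11951 ≈ 30.02%


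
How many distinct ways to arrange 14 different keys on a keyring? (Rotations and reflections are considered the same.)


Free circular arrangements: rotations and reflections both identified.
(n-1)!/2 = 13!/2 = 6227020800/2 = 3113510400

3113510400


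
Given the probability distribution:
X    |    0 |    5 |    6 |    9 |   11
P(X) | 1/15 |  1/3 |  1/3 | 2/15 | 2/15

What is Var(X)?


E[X] = 19/3
E[X²] = 709/15
Var(X) = E[X²] - (E[X])² = 709/15 - 361/9 = 322/45

Var(X) = 322/45 ≈ 7.1556


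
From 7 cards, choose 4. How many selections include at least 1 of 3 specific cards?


Complement: C(7,4) - C(4,4) = 35 - 1 = 34

34


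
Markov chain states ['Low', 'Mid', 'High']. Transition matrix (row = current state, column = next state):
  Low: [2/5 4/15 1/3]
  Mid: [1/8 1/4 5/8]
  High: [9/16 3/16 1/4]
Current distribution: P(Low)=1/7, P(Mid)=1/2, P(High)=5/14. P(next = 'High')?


P(next=High) = Σᵢ P(now=i)×P(i→High)
= 1/7×1/3 + 1/2×5/8 + 5/14×1/4
= 1/21 + 5/16 + 5/56 = 151/336

P = 151/336 ≈ 0.4494


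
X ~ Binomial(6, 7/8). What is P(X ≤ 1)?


P(X ≤ 1) = Σ P(X=i) for i=0..1
P(X=0) = 1/262144
P(X=1) = 21/131072
Sum = 43/262144

P(X ≤ 1) = 43/262144 ≈ 0.02%


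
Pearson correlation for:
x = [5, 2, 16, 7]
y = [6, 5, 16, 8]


n=4, Σx=30, Σy=35, Σxy=352, Σx²=334, Σy²=381
r = (4×352 - 30×35)/√((4×334 - 30²)(4×381 - 35²))
= 358/√(436×299) = 358/√130364 ≈ 358/361.0596 ≈ 0.9915

r ≈ 0.9915


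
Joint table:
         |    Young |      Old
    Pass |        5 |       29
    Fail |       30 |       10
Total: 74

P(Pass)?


P(Pass) = (5+29)/74 = 34/74 = 17/37

P(Pass) = 17/37 ≈ 45.95%


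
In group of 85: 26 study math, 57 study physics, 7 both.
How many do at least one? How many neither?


|A∪B| = 26+57-7 = 76
Neither = 85-76 = 9

At least one: 76; Neither: 9


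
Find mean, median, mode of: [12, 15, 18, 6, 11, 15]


Sorted: [6, 11, 12, 15, 15, 18]
Mean = 77/6
Median = 27/2
Freq: {12: 1, 15: 2, 18: 1, 6: 1, 11: 1}
Mode: [15]

Mean=77/6, Median=27/2, Mode=15


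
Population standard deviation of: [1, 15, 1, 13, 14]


Mean = 44/5
  (1-44/5)²=1521/25
  (15-44/5)²=961/25
  (1-44/5)²=1521/25
  (13-44/5)²=441/25
  (14-44/5)²=676/25
Σ(x-μ)² = 1024/5
σ² = (1024/5)/5 = 1024/25

σ = √(1024/25) ≈ 6.4000


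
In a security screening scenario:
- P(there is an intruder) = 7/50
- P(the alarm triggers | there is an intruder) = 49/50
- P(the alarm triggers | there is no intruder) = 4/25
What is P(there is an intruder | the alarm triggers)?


Using Bayes' theorem:
P(A|B) = P(B|A)·P(A) / P(B)

P(the alarm triggers) = 49/50 × 7/50 + 4/25 × 43/50
= 343/2500 + 86/625 = 687/2500

P(there is an intruder|the alarm triggers) = (343/2500) / (687/2500) = 343/687

P(there is an intruder|the alarm triggers) = 343/687 ≈ 49.93%


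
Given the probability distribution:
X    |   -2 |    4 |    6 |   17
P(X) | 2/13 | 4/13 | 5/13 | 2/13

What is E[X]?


E[X] = Σ x·P(X=x)
= (-2)×(2/13) + (4)×(4/13) + (6)×(5/13) + (17)×(2/13)
= 76/13

E[X] = 76/13


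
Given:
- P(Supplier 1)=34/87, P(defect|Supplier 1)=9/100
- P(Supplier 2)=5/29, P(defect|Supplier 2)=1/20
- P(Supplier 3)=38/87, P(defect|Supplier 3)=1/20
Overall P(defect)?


P(B) = Σ P(B|Aᵢ)×P(Aᵢ)
  9/100×34/87 = 51/1450
  1/20×5/29 = 1/116
  1/20×38/87 = 19/870
Sum = 571/8700

P(defect) = 571/8700 ≈ 6.56%


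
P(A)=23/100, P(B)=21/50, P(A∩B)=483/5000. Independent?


P(A)×P(B) = 483/5000
P(A∩B) = 483/5000
Equal ✓ → Independent

Yes, independent


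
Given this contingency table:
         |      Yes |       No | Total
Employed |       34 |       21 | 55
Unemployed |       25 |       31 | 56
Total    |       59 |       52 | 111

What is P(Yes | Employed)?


P(Yes | Employed) = 34/(34+21) = 34/55

P(Yes|Employed) = 34/55 ≈ 61.82%


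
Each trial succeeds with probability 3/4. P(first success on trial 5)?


Geometric: P(X=5) = (1-p)^(k-1)×p = (1/4)^4×3/4 = 3/1024

P(X=5) = 3/1024 ≈ 0.29%


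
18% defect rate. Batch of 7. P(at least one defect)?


P(all good) = (41/50)^7 = 194754273881/781250000000
P(≥1 defect) = 586495726119/781250000000

P = 586495726119/781250000000 ≈ 75.07%


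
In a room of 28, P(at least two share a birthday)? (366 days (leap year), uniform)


P(all different) = Π(366-i)/366 for i=0..27
= 0.346570
P(match) = 1 - 0.346570 = 0.653430

P ≈ 0.6534 ≈ 65.34%


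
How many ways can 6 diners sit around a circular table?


Circular arrangements of 6 distinct objects: fix one position to break rotational symmetry.
(n-1)! = 5! = 120

120


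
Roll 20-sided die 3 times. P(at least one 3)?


P(no 3)^3 = (19/20)^3 = 6859/8000
P(≥1) = 1 - 6859/8000 = 1141/8000

P = 1141/8000 ≈ 14.26%


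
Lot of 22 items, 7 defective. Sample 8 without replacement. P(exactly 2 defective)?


Hypergeometric: C(7,2)×C(15,6)/C(22,8)
= 21×5005/319770 = 637/1938

P(X=2) = 637/1938 ≈ 32.87%


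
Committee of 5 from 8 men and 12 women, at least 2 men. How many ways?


Count by #men:
  2M,3W: C(8,2)×C(12,3)=6160
  3M,2W: C(8,3)×C(12,2)=3696
  4M,1W: C(8,4)×C(12,1)=840
  5M,0W: C(8,5)×C(12,0)=56
Total = 10752

10752


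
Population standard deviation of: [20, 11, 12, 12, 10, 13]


Mean = 78/6 = 13
  (20-13)²=49
  (11-13)²=4
  (12-13)²=1
  (12-13)²=1
  (10-13)²=9
  (13-13)²=0
Σ(x-μ)² = 64
σ² = 64/6 = 32/3

σ = √(32/3) ≈ 3.2660


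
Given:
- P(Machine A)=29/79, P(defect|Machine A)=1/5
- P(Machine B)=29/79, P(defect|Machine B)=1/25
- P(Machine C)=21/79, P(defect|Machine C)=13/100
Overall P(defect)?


P(B) = Σ P(B|Aᵢ)×P(Aᵢ)
  1/5×29/79 = 29/395
  1/25×29/79 = 29/1975
  13/100×21/79 = 273/7900
Sum = 969/7900

P(defect) = 969/7900 ≈ 12.27%


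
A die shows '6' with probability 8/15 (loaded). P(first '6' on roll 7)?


Geometric: P(X=7) = (1-p)^(k-1)×p = (7/15)^6×8/15 = 941192/170859375

P(X=7) = 941192/170859375 ≈ 0.55%


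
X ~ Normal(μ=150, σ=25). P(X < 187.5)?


z = (187.5-150)/25 = 1.5
P(Z < 1.5) = 0.9332

P(X < 187.5) ≈ 0.9332


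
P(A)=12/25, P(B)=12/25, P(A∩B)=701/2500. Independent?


P(A)×P(B) = 144/625
P(A∩B) = 701/2500
Not equal → NOT independent

No, not independent


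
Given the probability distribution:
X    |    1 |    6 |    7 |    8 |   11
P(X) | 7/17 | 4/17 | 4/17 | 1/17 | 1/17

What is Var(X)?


E[X] = 78/17
E[X²] = 532/17
Var(X) = E[X²] - (E[X])² = 532/17 - 6084/289 = 2960/289

Var(X) = 2960/289 ≈ 10.2422


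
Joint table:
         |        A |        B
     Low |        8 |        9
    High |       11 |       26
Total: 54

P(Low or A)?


P(Low∨A) = P(Low) + P(A) - P(Low∧A)
= (17 + 19 - 8)/54 = 28/54 = 14/27

P = 14/27 ≈ 51.85%


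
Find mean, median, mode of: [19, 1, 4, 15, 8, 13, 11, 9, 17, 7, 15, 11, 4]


Sorted: [1, 4, 4, 7, 8, 9, 11, 11, 13, 15, 15, 17, 19]
Mean = 134/13
Median = 11
Freq: {19: 1, 1: 1, 4: 2, 15: 2, 8: 1, 13: 1, 11: 2, 9: 1, 17: 1, 7: 1}
Mode: [4, 11, 15]

Mean=134/13, Median=11, Mode=[4, 11, 15]


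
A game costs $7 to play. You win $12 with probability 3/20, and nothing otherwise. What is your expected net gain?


E[gain] = (12-7)×3/20 + (-7)×17/20
= 3/4 - 119/20 = -26/5

Expected net gain = $-26/5 ≈ $-5.20


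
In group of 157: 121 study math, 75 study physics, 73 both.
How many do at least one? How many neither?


|A∪B| = 121+75-73 = 123
Neither = 157-123 = 34

At least one: 123; Neither: 34


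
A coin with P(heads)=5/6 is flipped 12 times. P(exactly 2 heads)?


Binomial: P(X=2) = C(12,2)×p^2×(1-p)^10
= 66 × 25/36 × 1/60466176 = 275/362797056

P(X=2) = 275/362797056 ≈ 0.00%


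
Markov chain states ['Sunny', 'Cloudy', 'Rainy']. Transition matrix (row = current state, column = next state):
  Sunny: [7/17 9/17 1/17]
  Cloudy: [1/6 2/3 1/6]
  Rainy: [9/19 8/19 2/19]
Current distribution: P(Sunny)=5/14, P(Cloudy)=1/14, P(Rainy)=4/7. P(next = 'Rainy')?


P(next=Rainy) = Σᵢ P(now=i)×P(i→Rainy)
= 5/14×1/17 + 1/14×1/6 + 4/7×2/19
= 5/238 + 1/84 + 8/133 = 2525/27132

P = 2525/27132 ≈ 0.0931


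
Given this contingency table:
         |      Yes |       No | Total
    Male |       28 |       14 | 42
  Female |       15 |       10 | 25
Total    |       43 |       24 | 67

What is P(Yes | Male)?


P(Yes | Male) = 28/(28+14) = 28/42 = 2/3

P(Yes|Male) = 2/3 ≈ 66.67%


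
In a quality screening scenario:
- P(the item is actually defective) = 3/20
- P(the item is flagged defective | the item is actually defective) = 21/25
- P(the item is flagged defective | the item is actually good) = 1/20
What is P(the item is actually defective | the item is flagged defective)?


Using Bayes' theorem:
P(A|B) = P(B|A)·P(A) / P(B)

P(the item is flagged defective) = 21/25 × 3/20 + 1/20 × 17/20
= 63/500 + 17/400 = 337/2000

P(the item is actually defective|the item is flagged defective) = (63/500) / (337/2000) = 252/337

P(the item is actually defective|the item is flagged defective) = 252/337 ≈ 74.78%


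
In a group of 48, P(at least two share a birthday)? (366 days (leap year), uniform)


P(all different) = Π(366-i)/366 for i=0..47
= 0.039768
P(match) = 1 - 0.039768 = 0.960232

P ≈ 0.9602 ≈ 96.02%


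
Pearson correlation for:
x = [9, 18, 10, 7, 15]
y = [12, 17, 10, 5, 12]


n=5, Σx=59, Σy=56, Σxy=729, Σx²=779, Σy²=702
r = (5×729 - 59×56)/√((5×779 - 59²)(5×702 - 56²))
= 341/√(414×374) = 341/√154836 ≈ 341/393.4921 ≈ 0.8666

r ≈ 0.8666


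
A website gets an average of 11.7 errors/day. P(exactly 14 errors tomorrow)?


Poisson(λ=11.7): P(X=14) = e^(-λ)×λ^k/k!
= e^(-11.7) × 11.7^14 / 14!
≈ 8.293819161e-06 × 9.00745423927e+14 / 87178291200 ≈ 0.085694

P(X=14) ≈ 0.085694 ≈ 8.57%


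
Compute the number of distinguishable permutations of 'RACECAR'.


Letters: 7, freq: {'R': 2, 'A': 2, 'C': 2, 'E': 1}
7!/(2!×2!×2!×1!) = 5040/8 = 630

630


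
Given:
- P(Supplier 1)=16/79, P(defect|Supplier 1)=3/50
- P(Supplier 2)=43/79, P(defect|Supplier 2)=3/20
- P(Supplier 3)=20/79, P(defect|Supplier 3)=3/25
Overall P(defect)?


P(B) = Σ P(B|Aᵢ)×P(Aᵢ)
  3/50×16/79 = 24/1975
  3/20×43/79 = 129/1580
  3/25×20/79 = 12/395
Sum = 981/7900

P(defect) = 981/7900 ≈ 12.42%


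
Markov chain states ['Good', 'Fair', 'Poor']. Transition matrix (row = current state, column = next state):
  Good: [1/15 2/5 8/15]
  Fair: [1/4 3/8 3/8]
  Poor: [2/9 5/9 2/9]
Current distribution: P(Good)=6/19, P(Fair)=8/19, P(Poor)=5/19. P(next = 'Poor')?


P(next=Poor) = Σᵢ P(now=i)×P(i→Poor)
= 6/19×8/15 + 8/19×3/8 + 5/19×2/9
= 16/95 + 3/19 + 10/171 = 329/855

P = 329/855 ≈ 0.3848


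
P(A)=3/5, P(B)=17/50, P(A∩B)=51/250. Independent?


P(A)×P(B) = 51/250
P(A∩B) = 51/250
Equal ✓ → Independent

Yes, independent


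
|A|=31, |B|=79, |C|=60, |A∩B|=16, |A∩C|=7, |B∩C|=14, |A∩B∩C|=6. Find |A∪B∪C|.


|A∪B∪C| = 31+79+60-16-7-14+6 = 139

|A∪B∪C| = 139


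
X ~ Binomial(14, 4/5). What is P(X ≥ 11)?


P(X ≥ 11) = Σ P(X=i) for i=11..14
P(X=11) = 1526726656/6103515625
P(X=12) = 1526726656/6103515625
P(X=13) = 939524096/6103515625
P(X=14) = 268435456/6103515625
Sum = 4261412864/6103515625

P(X ≥ 11) = 4261412864/6103515625 ≈ 69.82%


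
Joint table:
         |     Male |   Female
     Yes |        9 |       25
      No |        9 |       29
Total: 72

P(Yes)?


P(Yes) = (9+25)/72 = 34/72 = 17/36

P(Yes) = 17/36 ≈ 47.22%


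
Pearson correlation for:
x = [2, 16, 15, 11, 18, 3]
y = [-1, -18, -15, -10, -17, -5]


n=6, Σx=65, Σy=-66, Σxy=-946, Σx²=939, Σy²=964
r = (6×(-946) - 65×(-66))/√((6×939 - 65²)(6×964 - (-66)²))
= -1386/√(1409×1428) = -1386/√2012052 ≈ -1386/1418.4682 ≈ -0.9771

r ≈ -0.9771


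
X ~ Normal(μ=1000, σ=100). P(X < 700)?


z = (700-1000)/100 = -3.0
P(Z < -3.0) = 0.0013

P(X < 700) ≈ 0.0013


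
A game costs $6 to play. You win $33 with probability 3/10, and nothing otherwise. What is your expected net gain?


E[gain] = (33-6)×3/10 + (-6)×7/10
= 81/10 - 21/5 = 39/10

Expected net gain = $39/10 ≈ $3.90


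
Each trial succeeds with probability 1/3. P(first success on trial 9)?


Geometric: P(X=9) = (1-p)^(k-1)×p = (2/3)^8×1/3 = 256/19683

P(X=9) = 256/19683 ≈ 1.30%


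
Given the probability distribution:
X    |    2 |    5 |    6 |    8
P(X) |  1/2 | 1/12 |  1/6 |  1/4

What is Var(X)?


E[X] = 53/12
E[X²] = 313/12
Var(X) = E[X²] - (E[X])² = 313/12 - 2809/144 = 947/144

Var(X) = 947/144 ≈ 6.5764


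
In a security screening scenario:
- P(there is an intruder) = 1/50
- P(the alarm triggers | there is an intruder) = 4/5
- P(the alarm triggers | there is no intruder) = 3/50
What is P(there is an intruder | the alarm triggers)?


Using Bayes' theorem:
P(A|B) = P(B|A)·P(A) / P(B)

P(the alarm triggers) = 4/5 × 1/50 + 3/50 × 49/50
= 2/125 + 147/2500 = 187/2500

P(there is an intruder|the alarm triggers) = (2/125) / (187/2500) = 40/187

P(there is an intruder|the alarm triggers) = 40/187 ≈ 21.39%


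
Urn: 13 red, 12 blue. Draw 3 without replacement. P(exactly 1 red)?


Hypergeometric: C(13,1)×C(12,2)/C(25,3)
= 13×66/2300 = 429/1150

P(X=1) = 429/1150 ≈ 37.30%


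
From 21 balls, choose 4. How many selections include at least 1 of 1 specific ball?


Complement: C(21,4) - C(20,4) = 5985 - 4845 = 1140

1140


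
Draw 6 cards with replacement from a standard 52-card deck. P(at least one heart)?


P(not a heart) = 39/52 = 3/4
P(none in 6 draws) = (3/4)^6 = 729/4096
P(≥1 heart) = 1 - 729/4096 = 3367/4096

P = 3367/4096 ≈ 82.20%


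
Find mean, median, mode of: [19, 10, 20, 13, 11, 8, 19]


Sorted: [8, 10, 11, 13, 19, 19, 20]
Mean = 100/7
Median = 13
Freq: {19: 2, 10: 1, 20: 1, 13: 1, 11: 1, 8: 1}
Mode: [19]

Mean=100/7, Median=13, Mode=19


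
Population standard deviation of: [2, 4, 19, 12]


Mean = 37/4
  (2-37/4)²=841/16
  (4-37/4)²=441/16
  (19-37/4)²=1521/16
  (12-37/4)²=121/16
Σ(x-μ)² = 731/4
σ² = (731/4)/4 = 731/16

σ = √(731/16) ≈ 6.7593


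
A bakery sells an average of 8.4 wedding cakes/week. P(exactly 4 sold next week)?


Poisson(λ=8.4): P(X=4) = e^(-λ)×λ^k/k!
= e^(-8.4) × 8.4^4 / 4!
≈ 0.0002248673242 × 4978.7136 / 24 ≈ 0.046648

P(X=4) ≈ 0.046648 ≈ 4.66%


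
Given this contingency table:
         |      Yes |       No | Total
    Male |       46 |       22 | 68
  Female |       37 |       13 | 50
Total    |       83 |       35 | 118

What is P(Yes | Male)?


P(Yes | Male) = 46/(46+22) = 46/68 = 23/34

P(Yes|Male) = 23/34 ≈ 67.65%


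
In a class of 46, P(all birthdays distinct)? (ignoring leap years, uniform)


P(all different) = Π(365-i)/365 for i=0..45
= (365/365)×(364/365)×...×(320/365)
= 0.051747

P ≈ 0.0517 ≈ 5.17%


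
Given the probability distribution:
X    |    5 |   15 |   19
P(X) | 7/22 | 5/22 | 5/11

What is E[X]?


E[X] = Σ x·P(X=x)
= (5)×(7/22) + (15)×(5/22) + (19)×(5/11)
= 150/11

E[X] = 150/11


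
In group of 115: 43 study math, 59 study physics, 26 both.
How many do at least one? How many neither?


|A∪B| = 43+59-26 = 76
Neither = 115-76 = 39

At least one: 76; Neither: 39


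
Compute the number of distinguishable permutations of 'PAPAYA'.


Letters: 6, freq: {'P': 2, 'A': 3, 'Y': 1}
6!/(2!×3!×1!) = 720/12 = 60

60


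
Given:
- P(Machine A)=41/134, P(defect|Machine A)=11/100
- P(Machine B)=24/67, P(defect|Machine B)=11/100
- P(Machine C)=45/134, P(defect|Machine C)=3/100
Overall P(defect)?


P(B) = Σ P(B|Aᵢ)×P(Aᵢ)
  11/100×41/134 = 451/13400
  11/100×24/67 = 66/1675
  3/100×45/134 = 27/2680
Sum = 557/6700

P(defect) = 557/6700 ≈ 8.31%


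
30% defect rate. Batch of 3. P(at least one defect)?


P(all good) = (7/10)^3 = 343/1000
P(≥1 defect) = 657/1000

P = 657/1000 ≈ 65.70%


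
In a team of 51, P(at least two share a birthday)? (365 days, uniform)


P(all different) = Π(365-i)/365 for i=0..50
= 0.025568
P(match) = 1 - 0.025568 = 0.974432

P ≈ 0.9744 ≈ 97.44%


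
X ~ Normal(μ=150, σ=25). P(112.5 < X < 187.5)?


z₁=(112.5-150)/25=-1.5, z₂=(187.5-150)/25=1.5
P = Φ(1.5) - Φ(-1.5) = 0.933193 - 0.066807 = 0.866386 ≈ 0.8664

P(112.5 < X < 187.5) ≈ 0.8664


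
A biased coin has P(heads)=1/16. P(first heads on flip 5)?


Geometric: P(X=5) = (1-p)^(k-1)×p = (15/16)^4×1/16 = 50625/1048576

P(X=5) = 50625/1048576 ≈ 4.83%


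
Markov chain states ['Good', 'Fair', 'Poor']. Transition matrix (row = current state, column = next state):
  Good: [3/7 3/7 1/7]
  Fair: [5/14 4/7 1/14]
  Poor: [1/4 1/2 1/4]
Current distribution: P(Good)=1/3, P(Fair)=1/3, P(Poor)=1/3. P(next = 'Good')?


P(next=Good) = Σᵢ P(now=i)×P(i→Good)
= 1/3×3/7 + 1/3×5/14 + 1/3×1/4
= 1/7 + 5/42 + 1/12 = 29/84

P = 29/84 ≈ 0.3452


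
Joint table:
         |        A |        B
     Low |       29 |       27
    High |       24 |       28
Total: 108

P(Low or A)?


P(Low∨A) = P(Low) + P(A) - P(Low∧A)
= (56 + 53 - 29)/108 = 80/108 = 20/27

P = 20/27 ≈ 74.07%


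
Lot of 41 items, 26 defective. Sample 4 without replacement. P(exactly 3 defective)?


Hypergeometric: C(26,3)×C(15,1)/C(41,4)
= 2600×15/101270 = 300/779

P(X=3) = 300/779 ≈ 38.51%


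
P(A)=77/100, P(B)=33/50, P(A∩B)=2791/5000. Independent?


P(A)×P(B) = 2541/5000
P(A∩B) = 2791/5000
Not equal → NOT independent

No, not independent


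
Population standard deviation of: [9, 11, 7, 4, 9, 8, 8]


Mean = 56/7 = 8
  (9-8)²=1
  (11-8)²=9
  (7-8)²=1
  (4-8)²=16
  (9-8)²=1
  (8-8)²=0
  (8-8)²=0
Σ(x-μ)² = 28
σ² = 28/7 = 4

σ = √(4) ≈ 2.0000


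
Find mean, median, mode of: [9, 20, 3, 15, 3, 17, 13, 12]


Sorted: [3, 3, 9, 12, 13, 15, 17, 20]
Mean = 92/8 = 23/2
Median = 25/2
Freq: {9: 1, 20: 1, 3: 2, 15: 1, 17: 1, 13: 1, 12: 1}
Mode: [3]

Mean=23/2, Median=25/2, Mode=3


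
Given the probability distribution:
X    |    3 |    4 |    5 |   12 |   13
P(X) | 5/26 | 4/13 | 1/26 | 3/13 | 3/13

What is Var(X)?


E[X] = 101/13
E[X²] = 1038/13
Var(X) = E[X²] - (E[X])² = 1038/13 - 10201/169 = 3293/169

Var(X) = 3293/169 ≈ 19.4852


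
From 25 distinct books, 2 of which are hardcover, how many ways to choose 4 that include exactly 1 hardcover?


Choose 1 of the 2 hardcovers and 3 of the other 23 books:
C(2,1)×C(23,3) = 2×1771 = 3542

3542


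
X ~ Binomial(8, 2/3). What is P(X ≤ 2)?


P(X ≤ 2) = Σ P(X=i) for i=0..2
P(X=0) = 1/6561
P(X=1) = 16/6561
P(X=2) = 112/6561
Sum = 43/2187

P(X ≤ 2) = 43/2187 ≈ 1.97%


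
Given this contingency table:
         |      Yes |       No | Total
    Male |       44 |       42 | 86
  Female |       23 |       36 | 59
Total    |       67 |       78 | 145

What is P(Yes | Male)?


P(Yes | Male) = 44/(44+42) = 44/86 = 22/43

P(Yes|Male) = 22/43 ≈ 51.16%


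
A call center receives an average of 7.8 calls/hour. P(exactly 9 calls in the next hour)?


Poisson(λ=7.8): P(X=9) = e^(-λ)×λ^k/k!
= e^(-7.8) × 7.8^9 / 9!
≈ 0.000409734979 × 106868920.913 / 362880 ≈ 0.120668

P(X=9) ≈ 0.120668 ≈ 12.07%


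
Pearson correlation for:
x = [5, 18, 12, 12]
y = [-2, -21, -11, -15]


n=4, Σx=47, Σy=-49, Σxy=-700, Σx²=637, Σy²=791
r = (4×(-700) - 47×(-49))/√((4×637 - 47²)(4×791 - (-49)²))
= -497/√(339×763) = -497/√258657 ≈ -497/508.5833 ≈ -0.9772

r ≈ -0.9772


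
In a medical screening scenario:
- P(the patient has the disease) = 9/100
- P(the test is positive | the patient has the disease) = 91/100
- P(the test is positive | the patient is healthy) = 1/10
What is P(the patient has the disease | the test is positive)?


Using Bayes' theorem:
P(A|B) = P(B|A)·P(A) / P(B)

P(the test is positive) = 91/100 × 9/100 + 1/10 × 91/100
= 819/10000 + 91/1000 = 1729/10000

P(the patient has the disease|the test is positive) = (819/10000) / (1729/10000) = 9/19

P(the patient has the disease|the test is positive) = 9/19 ≈ 47.37%


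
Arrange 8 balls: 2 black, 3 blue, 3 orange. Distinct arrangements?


8!/(2!×3!×3!) = 560

560


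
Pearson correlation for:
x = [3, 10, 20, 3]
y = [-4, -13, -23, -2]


n=4, Σx=36, Σy=-42, Σxy=-608, Σx²=518, Σy²=718
r = (4×(-608) - 36×(-42))/√((4×518 - 36²)(4×718 - (-42)²))
= -920/√(776×1108) = -920/√859808 ≈ -920/927.2583 ≈ -0.9922

r ≈ -0.9922
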